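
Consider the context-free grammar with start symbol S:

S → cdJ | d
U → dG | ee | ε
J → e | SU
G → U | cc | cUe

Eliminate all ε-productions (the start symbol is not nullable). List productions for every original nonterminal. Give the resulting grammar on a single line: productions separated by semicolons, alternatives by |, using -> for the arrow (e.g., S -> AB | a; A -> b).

Nullable set: {G, U}.
G -> U: U nullable, giving U.
G -> cUe: U nullable, giving cUe | ce.
J -> SU: U nullable, giving S | SU.
Drop U -> ε.
U -> dG: G nullable, giving d | dG.
Unchanged (no nullable symbols): S -> cdJ; S -> d; G -> cc; J -> e; U -> ee.

S -> d | cdJ; G -> U | cc | ce | cUe; J -> S | e | SU; U -> d | dG | ee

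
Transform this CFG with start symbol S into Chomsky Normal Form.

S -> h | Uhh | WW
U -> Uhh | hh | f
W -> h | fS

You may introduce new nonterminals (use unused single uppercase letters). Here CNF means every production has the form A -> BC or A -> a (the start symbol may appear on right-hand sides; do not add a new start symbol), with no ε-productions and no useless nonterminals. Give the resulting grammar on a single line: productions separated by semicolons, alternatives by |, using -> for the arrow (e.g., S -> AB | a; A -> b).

S -> h | UC | WW; A -> h; B -> f; C -> AA; D -> AA; U -> f | AA | UD; W -> h | BS

No ε-productions.
No unit productions to eliminate.
TERM: introduce B -> f, A -> h and substitute in every rule of length ≥2.
BIN: S -> UAA becomes S -> UC, C -> AA; U -> UAA becomes U -> UD, D -> AA.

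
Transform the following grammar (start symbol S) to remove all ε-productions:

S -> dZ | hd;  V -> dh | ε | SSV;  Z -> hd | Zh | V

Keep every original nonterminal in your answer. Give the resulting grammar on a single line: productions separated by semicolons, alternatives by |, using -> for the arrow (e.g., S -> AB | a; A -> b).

S -> d | dZ | hd; V -> SS | dh | SSV; Z -> V | h | Zh | hd

Nullable set: {V, Z}.
S -> dZ: Z nullable, giving d | dZ.
Drop V -> ε.
V -> SSV: V nullable, giving SS | SSV.
Z -> V: V nullable, giving V.
Z -> Zh: Z nullable, giving Zh | h.
Unchanged (no nullable symbols): S -> hd; V -> dh; Z -> hd.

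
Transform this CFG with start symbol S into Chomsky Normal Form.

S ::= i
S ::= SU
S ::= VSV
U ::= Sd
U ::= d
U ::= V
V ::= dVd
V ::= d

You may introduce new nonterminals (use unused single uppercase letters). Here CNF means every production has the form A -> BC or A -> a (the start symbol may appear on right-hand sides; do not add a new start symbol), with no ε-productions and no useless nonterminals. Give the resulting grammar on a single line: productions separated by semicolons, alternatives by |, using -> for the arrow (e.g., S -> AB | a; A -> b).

S -> i | SU | VB; A -> d; B -> SV; C -> VA; D -> VA; U -> d | AC | SA; V -> d | AD

No ε-productions.
After unit-elimination: S -> i | SU | VSV; U -> d | Sd | dVd; V -> d | dVd.
TERM: introduce A -> d and substitute in every rule of length ≥2.
BIN: S -> VSV becomes S -> VB, B -> SV; U -> AVA becomes U -> AC, C -> VA; V -> AVA becomes V -> AD, D -> VA.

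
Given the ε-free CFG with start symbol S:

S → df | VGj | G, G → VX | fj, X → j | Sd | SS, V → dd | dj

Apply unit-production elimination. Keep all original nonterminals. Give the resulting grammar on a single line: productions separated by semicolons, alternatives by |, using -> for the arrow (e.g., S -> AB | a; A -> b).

Unit productions: S->G.
Unit pairs (A ⇒* B via units): (S,G).
S: inherits non-unit rules of {G, S} → VGj | VX | df | fj.
G: inherits non-unit rules of {G} → VX | fj.
V: inherits non-unit rules of {V} → dd | dj.
X: inherits non-unit rules of {X} → SS | Sd | j.

S -> VX | df | fj | VGj; G -> VX | fj; V -> dd | dj; X -> j | SS | Sd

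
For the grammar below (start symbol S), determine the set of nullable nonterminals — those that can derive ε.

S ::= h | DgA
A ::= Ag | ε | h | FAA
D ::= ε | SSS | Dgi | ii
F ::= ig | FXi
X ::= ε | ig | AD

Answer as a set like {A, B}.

Directly nullable (have an ε-rule): {A, D, X}.
Not nullable: F, S — each has a terminal in every rule's right-hand side or depends on a non-nullable symbol.

{A, D, X}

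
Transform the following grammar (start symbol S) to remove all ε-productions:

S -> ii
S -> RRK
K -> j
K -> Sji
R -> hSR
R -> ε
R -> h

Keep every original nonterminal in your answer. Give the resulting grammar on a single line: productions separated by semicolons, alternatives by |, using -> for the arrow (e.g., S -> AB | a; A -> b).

Nullable set: {R}.
S -> RRK: R, R nullable, giving K | RK | RRK.
Drop R -> ε.
R -> hSR: R nullable, giving hS | hSR.
Unchanged (no nullable symbols): S -> ii; K -> Sji; K -> j; R -> h.

S -> K | RK | ii | RRK; K -> j | Sji; R -> h | hS | hSR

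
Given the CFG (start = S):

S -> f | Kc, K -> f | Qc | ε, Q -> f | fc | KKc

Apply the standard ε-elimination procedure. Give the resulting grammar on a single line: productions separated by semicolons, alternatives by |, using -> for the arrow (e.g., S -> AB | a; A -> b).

Nullable set: {K}.
S -> Kc: K nullable, giving Kc | c.
Drop K -> ε.
Q -> KKc: K, K nullable, giving KKc | Kc | c.
Unchanged (no nullable symbols): S -> f; K -> Qc; K -> f; Q -> f; Q -> fc.

S -> c | f | Kc; K -> f | Qc; Q -> c | f | Kc | fc | KKc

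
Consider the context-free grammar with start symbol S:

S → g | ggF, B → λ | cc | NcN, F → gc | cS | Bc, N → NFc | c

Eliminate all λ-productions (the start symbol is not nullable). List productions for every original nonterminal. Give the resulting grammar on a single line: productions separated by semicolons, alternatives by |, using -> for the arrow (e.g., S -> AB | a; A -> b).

S -> g | ggF; B -> cc | NcN; F -> c | Bc | cS | gc; N -> c | NFc

Nullable set: {B}.
Drop B -> λ.
F -> Bc: B nullable, giving Bc | c.
Unchanged (no nullable symbols): S -> g; S -> ggF; B -> NcN; B -> cc; F -> cS; F -> gc; N -> NFc; N -> c.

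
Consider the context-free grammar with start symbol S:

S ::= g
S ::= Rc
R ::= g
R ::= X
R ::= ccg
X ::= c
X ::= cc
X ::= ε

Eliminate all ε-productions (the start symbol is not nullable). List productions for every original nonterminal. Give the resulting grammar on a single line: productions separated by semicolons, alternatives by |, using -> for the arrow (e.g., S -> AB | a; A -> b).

Nullable set: {R, X}.
S -> Rc: R nullable, giving Rc | c.
R -> X: X nullable, giving X.
Drop X -> ε.
Unchanged (no nullable symbols): S -> g; R -> ccg; R -> g; X -> c; X -> cc.

S -> c | g | Rc; R -> X | g | ccg; X -> c | cc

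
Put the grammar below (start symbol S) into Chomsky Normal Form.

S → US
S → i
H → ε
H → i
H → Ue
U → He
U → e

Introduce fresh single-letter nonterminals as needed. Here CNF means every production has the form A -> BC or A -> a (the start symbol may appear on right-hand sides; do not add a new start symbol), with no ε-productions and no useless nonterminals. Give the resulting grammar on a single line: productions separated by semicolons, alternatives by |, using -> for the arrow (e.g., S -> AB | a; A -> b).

Nullable: {H}; after ε-elimination: S -> i | US; H -> i | Ue; U -> e | He.
No unit productions to eliminate.
TERM: introduce A -> e and substitute in every rule of length ≥2.

S -> i | US; A -> e; H -> i | UA; U -> e | HA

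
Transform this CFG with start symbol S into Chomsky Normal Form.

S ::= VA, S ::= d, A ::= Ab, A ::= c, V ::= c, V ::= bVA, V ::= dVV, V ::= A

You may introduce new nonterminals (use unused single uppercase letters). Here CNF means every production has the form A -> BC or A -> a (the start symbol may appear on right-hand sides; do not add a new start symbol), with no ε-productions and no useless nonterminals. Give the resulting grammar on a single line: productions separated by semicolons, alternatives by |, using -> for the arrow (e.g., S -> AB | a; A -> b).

S -> d | VA; A -> c | AB; B -> b; C -> d; D -> VA; E -> VV; V -> c | AB | BD | CE

No ε-productions.
After unit-elimination: S -> d | VA; A -> c | Ab; V -> c | Ab | bVA | dVV.
TERM: introduce B -> b, C -> d and substitute in every rule of length ≥2.
BIN: V -> BVA becomes V -> BD, D -> VA; V -> CVV becomes V -> CE, E -> VV.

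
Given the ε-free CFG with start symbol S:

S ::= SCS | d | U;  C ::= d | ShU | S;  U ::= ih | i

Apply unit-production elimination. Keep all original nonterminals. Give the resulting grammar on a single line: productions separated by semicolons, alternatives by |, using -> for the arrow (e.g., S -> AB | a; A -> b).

Unit productions: C->S, S->U.
Unit pairs (A ⇒* B via units): (C,S), (C,U), (S,U).
S: inherits non-unit rules of {S, U} → SCS | d | i | ih.
C: inherits non-unit rules of {C, S, U} → SCS | ShU | d | i | ih.
U: inherits non-unit rules of {U} → i | ih.

S -> d | i | ih | SCS; C -> d | i | ih | SCS | ShU; U -> i | ih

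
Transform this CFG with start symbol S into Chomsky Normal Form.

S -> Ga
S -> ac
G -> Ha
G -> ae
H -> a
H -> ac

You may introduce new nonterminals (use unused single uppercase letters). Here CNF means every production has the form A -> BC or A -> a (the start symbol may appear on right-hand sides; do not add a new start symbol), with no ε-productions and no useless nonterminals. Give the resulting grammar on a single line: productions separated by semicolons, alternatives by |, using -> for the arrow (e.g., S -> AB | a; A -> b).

S -> AC | GA; A -> a; B -> e; C -> c; G -> AB | HA; H -> a | AC

No ε-productions.
No unit productions to eliminate.
TERM: introduce A -> a, C -> c, B -> e and substitute in every rule of length ≥2.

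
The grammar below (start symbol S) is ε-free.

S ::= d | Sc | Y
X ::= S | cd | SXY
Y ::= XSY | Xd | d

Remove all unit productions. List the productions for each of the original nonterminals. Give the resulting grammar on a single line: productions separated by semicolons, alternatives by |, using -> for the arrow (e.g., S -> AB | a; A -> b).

S -> d | Sc | Xd | XSY; X -> d | Sc | Xd | cd | SXY | XSY; Y -> d | Xd | XSY

Unit productions: S->Y, X->S.
Unit pairs (A ⇒* B via units): (S,Y), (X,S), (X,Y).
S: inherits non-unit rules of {S, Y} → Sc | XSY | Xd | d.
X: inherits non-unit rules of {S, X, Y} → SXY | Sc | XSY | Xd | cd | d.
Y: inherits non-unit rules of {Y} → XSY | Xd | d.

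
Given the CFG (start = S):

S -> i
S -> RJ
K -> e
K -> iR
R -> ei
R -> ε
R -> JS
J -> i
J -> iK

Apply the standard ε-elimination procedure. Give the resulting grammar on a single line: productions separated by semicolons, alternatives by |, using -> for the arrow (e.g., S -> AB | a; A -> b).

S -> J | i | RJ; J -> i | iK; K -> e | i | iR; R -> JS | ei

Nullable set: {R}.
S -> RJ: R nullable, giving J | RJ.
K -> iR: R nullable, giving i | iR.
Drop R -> ε.
Unchanged (no nullable symbols): S -> i; J -> i; J -> iK; K -> e; R -> JS; R -> ei.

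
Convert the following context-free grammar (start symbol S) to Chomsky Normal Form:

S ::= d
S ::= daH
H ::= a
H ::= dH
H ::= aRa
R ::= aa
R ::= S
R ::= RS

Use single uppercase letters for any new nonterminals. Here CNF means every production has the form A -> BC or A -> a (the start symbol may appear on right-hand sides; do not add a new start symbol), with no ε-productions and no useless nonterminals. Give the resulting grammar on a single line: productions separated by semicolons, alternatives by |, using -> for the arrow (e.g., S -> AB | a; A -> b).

S -> d | BE; A -> a; B -> d; C -> RA; D -> AH; E -> AH; H -> a | AC | BH; R -> d | AA | BD | RS

No ε-productions.
After unit-elimination: S -> d | daH; H -> a | dH | aRa; R -> d | RS | aa | daH.
TERM: introduce A -> a, B -> d and substitute in every rule of length ≥2.
BIN: H -> ARA becomes H -> AC, C -> RA; R -> BAH becomes R -> BD, D -> AH; S -> BAH becomes S -> BE, E -> AH.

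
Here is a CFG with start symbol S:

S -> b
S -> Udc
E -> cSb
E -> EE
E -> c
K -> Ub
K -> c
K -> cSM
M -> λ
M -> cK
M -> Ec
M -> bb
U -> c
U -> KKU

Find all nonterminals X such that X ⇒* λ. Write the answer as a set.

Directly nullable (have an ε-rule): {M}.
Not nullable: E, K, S, U — each has a terminal in every rule's right-hand side or depends on a non-nullable symbol.

{M}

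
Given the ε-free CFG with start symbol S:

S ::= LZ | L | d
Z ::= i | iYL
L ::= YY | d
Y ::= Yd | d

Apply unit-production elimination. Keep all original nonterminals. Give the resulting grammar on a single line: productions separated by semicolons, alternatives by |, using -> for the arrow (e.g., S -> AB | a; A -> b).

Unit productions: S->L.
Unit pairs (A ⇒* B via units): (S,L).
S: inherits non-unit rules of {L, S} → LZ | YY | d.
L: inherits non-unit rules of {L} → YY | d.
Y: inherits non-unit rules of {Y} → Yd | d.
Z: inherits non-unit rules of {Z} → i | iYL.

S -> d | LZ | YY; L -> d | YY; Y -> d | Yd; Z -> i | iYL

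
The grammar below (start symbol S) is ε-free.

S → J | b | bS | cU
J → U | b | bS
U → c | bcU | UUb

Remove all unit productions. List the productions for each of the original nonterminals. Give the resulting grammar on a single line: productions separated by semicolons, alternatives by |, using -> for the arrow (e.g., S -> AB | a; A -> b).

S -> b | c | bS | cU | UUb | bcU; J -> b | c | bS | UUb | bcU; U -> c | UUb | bcU

Unit productions: J->U, S->J.
Unit pairs (A ⇒* B via units): (J,U), (S,J), (S,U).
S: inherits non-unit rules of {J, S, U} → UUb | b | bS | bcU | c | cU.
J: inherits non-unit rules of {J, U} → UUb | b | bS | bcU | c.
U: inherits non-unit rules of {U} → UUb | bcU | c.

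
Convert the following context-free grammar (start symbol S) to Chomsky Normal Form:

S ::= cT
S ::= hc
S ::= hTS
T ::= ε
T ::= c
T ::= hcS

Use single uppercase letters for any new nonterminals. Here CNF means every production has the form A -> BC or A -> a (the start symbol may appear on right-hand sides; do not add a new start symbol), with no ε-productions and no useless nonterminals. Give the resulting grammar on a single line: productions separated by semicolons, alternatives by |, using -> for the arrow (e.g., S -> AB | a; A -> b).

S -> c | AT | BA | BC | BS; A -> c; B -> h; C -> TS; D -> AS; T -> c | BD

Nullable: {T}; after ε-elimination: S -> c | cT | hS | hc | hTS; T -> c | hcS.
No unit productions to eliminate.
TERM: introduce A -> c, B -> h and substitute in every rule of length ≥2.
BIN: S -> BTS becomes S -> BC, C -> TS; T -> BAS becomes T -> BD, D -> AS.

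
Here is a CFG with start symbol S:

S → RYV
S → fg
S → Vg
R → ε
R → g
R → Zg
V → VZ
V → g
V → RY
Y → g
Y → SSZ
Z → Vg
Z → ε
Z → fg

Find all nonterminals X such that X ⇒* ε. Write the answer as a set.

{R, Z}

Directly nullable (have an ε-rule): {R, Z}.
Not nullable: S, V, Y — each has a terminal in every rule's right-hand side or depends on a non-nullable symbol.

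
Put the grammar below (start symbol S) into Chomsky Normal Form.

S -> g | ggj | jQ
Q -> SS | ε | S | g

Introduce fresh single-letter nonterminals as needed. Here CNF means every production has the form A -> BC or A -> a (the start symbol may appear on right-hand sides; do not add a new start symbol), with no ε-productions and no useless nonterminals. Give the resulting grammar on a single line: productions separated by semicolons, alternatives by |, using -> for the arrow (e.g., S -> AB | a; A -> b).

S -> g | j | AD | BQ; A -> g; B -> j; C -> AB; D -> AB; Q -> g | j | AC | BQ | SS

Nullable: {Q}; after ε-elimination: S -> g | j | jQ | ggj; Q -> S | g | SS.
After unit-elimination: S -> g | j | jQ | ggj; Q -> g | j | SS | jQ | ggj.
TERM: introduce A -> g, B -> j and substitute in every rule of length ≥2.
BIN: Q -> AAB becomes Q -> AC, C -> AB; S -> AAB becomes S -> AD, D -> AB.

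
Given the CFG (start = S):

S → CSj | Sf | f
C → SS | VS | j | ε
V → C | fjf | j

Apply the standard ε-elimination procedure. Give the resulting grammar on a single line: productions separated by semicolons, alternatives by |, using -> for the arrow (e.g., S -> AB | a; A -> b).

S -> f | Sf | Sj | CSj; C -> S | j | SS | VS; V -> C | j | fjf

Nullable set: {C, V}.
S -> CSj: C nullable, giving CSj | Sj.
Drop C -> ε.
C -> VS: V nullable, giving S | VS.
V -> C: C nullable, giving C.
Unchanged (no nullable symbols): S -> Sf; S -> f; C -> SS; C -> j; V -> fjf; V -> j.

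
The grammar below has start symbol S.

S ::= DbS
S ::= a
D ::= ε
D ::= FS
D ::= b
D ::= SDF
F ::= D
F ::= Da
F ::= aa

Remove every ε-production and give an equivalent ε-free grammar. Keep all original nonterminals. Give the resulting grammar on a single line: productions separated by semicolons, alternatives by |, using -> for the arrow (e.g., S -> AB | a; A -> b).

Nullable set: {D, F}.
S -> DbS: D nullable, giving DbS | bS.
Drop D -> ε.
D -> FS: F nullable, giving FS | S.
D -> SDF: D, F nullable, giving S | SD | SDF | SF.
F -> D: D nullable, giving D.
F -> Da: D nullable, giving Da | a.
Unchanged (no nullable symbols): S -> a; D -> b; F -> aa.

S -> a | bS | DbS; D -> S | b | FS | SD | SF | SDF; F -> D | a | Da | aa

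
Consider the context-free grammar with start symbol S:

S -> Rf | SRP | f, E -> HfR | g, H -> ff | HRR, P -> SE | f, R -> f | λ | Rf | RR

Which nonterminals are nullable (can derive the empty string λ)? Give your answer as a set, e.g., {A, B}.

Directly nullable (have an ε-rule): {R}.
Not nullable: E, H, P, S — each has a terminal in every rule's right-hand side or depends on a non-nullable symbol.

{R}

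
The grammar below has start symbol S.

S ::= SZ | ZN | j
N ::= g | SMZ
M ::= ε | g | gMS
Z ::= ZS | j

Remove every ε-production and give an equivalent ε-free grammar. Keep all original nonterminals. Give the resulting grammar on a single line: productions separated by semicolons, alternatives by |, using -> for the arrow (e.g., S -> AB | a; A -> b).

Nullable set: {M}.
Drop M -> ε.
M -> gMS: M nullable, giving gMS | gS.
N -> SMZ: M nullable, giving SMZ | SZ.
Unchanged (no nullable symbols): S -> SZ; S -> ZN; S -> j; M -> g; N -> g; Z -> ZS; Z -> j.

S -> j | SZ | ZN; M -> g | gS | gMS; N -> g | SZ | SMZ; Z -> j | ZS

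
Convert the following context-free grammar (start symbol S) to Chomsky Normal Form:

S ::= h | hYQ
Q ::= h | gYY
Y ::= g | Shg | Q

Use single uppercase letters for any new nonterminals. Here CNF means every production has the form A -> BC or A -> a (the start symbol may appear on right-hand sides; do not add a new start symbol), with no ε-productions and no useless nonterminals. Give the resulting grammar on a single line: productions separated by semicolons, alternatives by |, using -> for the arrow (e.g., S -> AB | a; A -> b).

S -> h | BD; A -> g; B -> h; C -> YY; D -> YQ; E -> YY; F -> BA; Q -> h | AC; Y -> g | h | AE | SF

No ε-productions.
After unit-elimination: S -> h | hYQ; Q -> h | gYY; Y -> g | h | Shg | gYY.
TERM: introduce A -> g, B -> h and substitute in every rule of length ≥2.
BIN: Q -> AYY becomes Q -> AC, C -> YY; S -> BYQ becomes S -> BD, D -> YQ; Y -> AYY becomes Y -> AE, E -> YY; Y -> SBA becomes Y -> SF, F -> BA.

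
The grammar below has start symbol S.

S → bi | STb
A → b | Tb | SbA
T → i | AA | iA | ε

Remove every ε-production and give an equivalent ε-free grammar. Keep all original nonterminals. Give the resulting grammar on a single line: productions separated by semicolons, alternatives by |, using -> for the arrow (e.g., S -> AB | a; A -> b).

Nullable set: {T}.
S -> STb: T nullable, giving STb | Sb.
A -> Tb: T nullable, giving Tb | b.
Drop T -> ε.
Unchanged (no nullable symbols): S -> bi; A -> SbA; A -> b; T -> AA; T -> i; T -> iA.

S -> Sb | bi | STb; A -> b | Tb | SbA; T -> i | AA | iA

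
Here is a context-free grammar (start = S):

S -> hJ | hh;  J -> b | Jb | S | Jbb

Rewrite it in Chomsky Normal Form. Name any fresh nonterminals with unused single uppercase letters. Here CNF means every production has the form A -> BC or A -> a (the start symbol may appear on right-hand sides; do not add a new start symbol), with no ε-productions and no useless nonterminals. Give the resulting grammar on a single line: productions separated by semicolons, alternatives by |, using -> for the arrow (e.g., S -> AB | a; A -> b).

S -> BB | BJ; A -> b; B -> h; C -> AA; J -> b | BB | BJ | JA | JC

No ε-productions.
After unit-elimination: S -> hJ | hh; J -> b | Jb | hJ | hh | Jbb.
TERM: introduce A -> b, B -> h and substitute in every rule of length ≥2.
BIN: J -> JAA becomes J -> JC, C -> AA.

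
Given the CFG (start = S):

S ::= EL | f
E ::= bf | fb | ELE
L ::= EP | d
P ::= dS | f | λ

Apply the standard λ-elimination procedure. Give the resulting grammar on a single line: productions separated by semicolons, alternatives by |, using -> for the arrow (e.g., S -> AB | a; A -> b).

S -> f | EL; E -> bf | fb | ELE; L -> E | d | EP; P -> f | dS

Nullable set: {P}.
L -> EP: P nullable, giving E | EP.
Drop P -> λ.
Unchanged (no nullable symbols): S -> EL; S -> f; E -> ELE; E -> bf; E -> fb; L -> d; P -> dS; P -> f.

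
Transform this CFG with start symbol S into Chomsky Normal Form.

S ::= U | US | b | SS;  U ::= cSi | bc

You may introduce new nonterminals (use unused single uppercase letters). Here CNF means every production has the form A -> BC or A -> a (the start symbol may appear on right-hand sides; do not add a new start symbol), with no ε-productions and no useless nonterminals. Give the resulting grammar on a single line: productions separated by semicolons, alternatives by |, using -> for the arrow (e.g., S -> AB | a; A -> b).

No ε-productions.
After unit-elimination: S -> b | SS | US | bc | cSi; U -> bc | cSi.
TERM: introduce A -> b, B -> c, C -> i and substitute in every rule of length ≥2.
BIN: S -> BSC becomes S -> BD, D -> SC; U -> BSC becomes U -> BE, E -> SC.

S -> b | AB | BD | SS | US; A -> b; B -> c; C -> i; D -> SC; E -> SC; U -> AB | BE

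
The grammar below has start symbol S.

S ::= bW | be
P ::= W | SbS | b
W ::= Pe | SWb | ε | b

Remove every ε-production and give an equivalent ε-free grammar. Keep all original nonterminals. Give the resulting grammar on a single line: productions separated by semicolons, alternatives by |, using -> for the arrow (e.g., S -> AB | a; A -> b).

Nullable set: {P, W}.
S -> bW: W nullable, giving b | bW.
P -> W: W nullable, giving W.
Drop W -> ε.
W -> Pe: P nullable, giving Pe | e.
W -> SWb: W nullable, giving SWb | Sb.
Unchanged (no nullable symbols): S -> be; P -> SbS; P -> b; W -> b.

S -> b | bW | be; P -> W | b | SbS; W -> b | e | Pe | Sb | SWb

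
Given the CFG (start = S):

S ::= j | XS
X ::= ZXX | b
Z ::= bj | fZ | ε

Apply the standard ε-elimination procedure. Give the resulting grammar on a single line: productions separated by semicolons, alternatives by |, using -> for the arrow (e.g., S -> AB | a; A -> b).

S -> j | XS; X -> b | XX | ZXX; Z -> f | bj | fZ

Nullable set: {Z}.
X -> ZXX: Z nullable, giving XX | ZXX.
Drop Z -> ε.
Z -> fZ: Z nullable, giving f | fZ.
Unchanged (no nullable symbols): S -> XS; S -> j; X -> b; Z -> bj.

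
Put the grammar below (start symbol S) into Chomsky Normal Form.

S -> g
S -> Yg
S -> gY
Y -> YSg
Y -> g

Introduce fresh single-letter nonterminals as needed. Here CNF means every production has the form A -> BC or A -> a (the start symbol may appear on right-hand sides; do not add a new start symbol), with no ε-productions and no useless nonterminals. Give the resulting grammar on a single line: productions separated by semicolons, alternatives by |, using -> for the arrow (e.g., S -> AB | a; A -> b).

No ε-productions.
No unit productions to eliminate.
TERM: introduce A -> g and substitute in every rule of length ≥2.
BIN: Y -> YSA becomes Y -> YB, B -> SA.

S -> g | AY | YA; A -> g; B -> SA; Y -> g | YB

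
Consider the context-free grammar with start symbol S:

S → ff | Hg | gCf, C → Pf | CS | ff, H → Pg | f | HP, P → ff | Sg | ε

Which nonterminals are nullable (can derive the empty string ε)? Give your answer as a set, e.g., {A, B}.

Directly nullable (have an ε-rule): {P}.
Not nullable: C, H, S — each has a terminal in every rule's right-hand side or depends on a non-nullable symbol.

{P}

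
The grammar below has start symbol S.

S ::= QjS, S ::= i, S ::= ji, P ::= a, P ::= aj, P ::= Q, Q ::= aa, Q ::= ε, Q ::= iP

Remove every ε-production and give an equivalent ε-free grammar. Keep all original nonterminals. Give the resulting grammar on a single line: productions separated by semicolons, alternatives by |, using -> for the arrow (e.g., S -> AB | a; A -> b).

S -> i | jS | ji | QjS; P -> Q | a | aj; Q -> i | aa | iP

Nullable set: {P, Q}.
S -> QjS: Q nullable, giving QjS | jS.
P -> Q: Q nullable, giving Q.
Drop Q -> ε.
Q -> iP: P nullable, giving i | iP.
Unchanged (no nullable symbols): S -> i; S -> ji; P -> a; P -> aj; Q -> aa.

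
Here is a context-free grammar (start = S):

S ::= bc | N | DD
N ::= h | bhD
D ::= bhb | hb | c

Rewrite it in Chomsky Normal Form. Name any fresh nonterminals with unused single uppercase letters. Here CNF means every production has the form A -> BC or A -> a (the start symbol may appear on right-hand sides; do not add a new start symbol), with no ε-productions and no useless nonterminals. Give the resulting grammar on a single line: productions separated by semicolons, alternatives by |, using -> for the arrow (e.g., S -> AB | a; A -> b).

S -> h | AC | AG | DD; A -> b; B -> h; C -> c; D -> c | AE | BA; E -> BA; G -> BD

No ε-productions.
After unit-elimination: S -> h | DD | bc | bhD; D -> c | hb | bhb; N -> h | bhD.
TERM: introduce A -> b, C -> c, B -> h and substitute in every rule of length ≥2.
BIN: D -> ABA becomes D -> AE, E -> BA; N -> ABD becomes N -> AF, F -> BD; S -> ABD becomes S -> AG, G -> BD.
Drop unreachable/unproductive: N.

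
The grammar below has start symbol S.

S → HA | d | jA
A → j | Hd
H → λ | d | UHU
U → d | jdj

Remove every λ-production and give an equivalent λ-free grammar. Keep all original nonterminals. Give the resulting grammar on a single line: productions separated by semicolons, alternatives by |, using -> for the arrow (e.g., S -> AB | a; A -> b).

S -> A | d | HA | jA; A -> d | j | Hd; H -> d | UU | UHU; U -> d | jdj

Nullable set: {H}.
S -> HA: H nullable, giving A | HA.
A -> Hd: H nullable, giving Hd | d.
Drop H -> λ.
H -> UHU: H nullable, giving UHU | UU.
Unchanged (no nullable symbols): S -> d; S -> jA; A -> j; H -> d; U -> d; U -> jdj.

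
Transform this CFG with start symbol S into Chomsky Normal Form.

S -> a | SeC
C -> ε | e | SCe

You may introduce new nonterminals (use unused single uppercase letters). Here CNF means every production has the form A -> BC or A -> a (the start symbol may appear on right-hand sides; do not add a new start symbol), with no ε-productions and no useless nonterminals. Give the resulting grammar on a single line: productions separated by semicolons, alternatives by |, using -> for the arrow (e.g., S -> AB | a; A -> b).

Nullable: {C}; after ε-elimination: S -> a | Se | SeC; C -> e | Se | SCe.
No unit productions to eliminate.
TERM: introduce A -> e and substitute in every rule of length ≥2.
BIN: C -> SCA becomes C -> SB, B -> CA; S -> SAC becomes S -> SD, D -> AC.

S -> a | SA | SD; A -> e; B -> CA; C -> e | SA | SB; D -> AC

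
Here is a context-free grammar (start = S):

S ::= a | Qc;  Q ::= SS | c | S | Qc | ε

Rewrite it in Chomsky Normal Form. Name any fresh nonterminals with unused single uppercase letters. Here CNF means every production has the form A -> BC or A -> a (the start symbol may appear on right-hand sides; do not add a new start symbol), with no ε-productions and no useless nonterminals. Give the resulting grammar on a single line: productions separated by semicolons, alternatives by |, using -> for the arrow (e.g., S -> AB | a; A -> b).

S -> a | c | QA; A -> c; Q -> a | c | QA | SS

Nullable: {Q}; after ε-elimination: S -> a | c | Qc; Q -> S | c | Qc | SS.
After unit-elimination: S -> a | c | Qc; Q -> a | c | Qc | SS.
TERM: introduce A -> c and substitute in every rule of length ≥2.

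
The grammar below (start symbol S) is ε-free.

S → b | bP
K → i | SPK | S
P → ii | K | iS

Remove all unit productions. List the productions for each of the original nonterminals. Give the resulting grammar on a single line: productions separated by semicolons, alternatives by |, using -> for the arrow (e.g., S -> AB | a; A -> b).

S -> b | bP; K -> b | i | bP | SPK; P -> b | i | bP | iS | ii | SPK

Unit productions: K->S, P->K.
Unit pairs (A ⇒* B via units): (K,S), (P,K), (P,S).
S: inherits non-unit rules of {S} → b | bP.
K: inherits non-unit rules of {K, S} → SPK | b | bP | i.
P: inherits non-unit rules of {K, P, S} → SPK | b | bP | i | iS | ii.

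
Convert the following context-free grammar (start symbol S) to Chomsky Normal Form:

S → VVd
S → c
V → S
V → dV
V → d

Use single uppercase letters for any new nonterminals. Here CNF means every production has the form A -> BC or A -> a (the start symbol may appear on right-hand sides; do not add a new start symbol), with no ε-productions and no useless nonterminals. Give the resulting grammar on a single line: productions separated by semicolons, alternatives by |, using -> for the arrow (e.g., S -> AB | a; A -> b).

S -> c | VB; A -> d; B -> VA; C -> VA; V -> c | d | AV | VC

No ε-productions.
After unit-elimination: S -> c | VVd; V -> c | d | dV | VVd.
TERM: introduce A -> d and substitute in every rule of length ≥2.
BIN: S -> VVA becomes S -> VB, B -> VA; V -> VVA becomes V -> VC, C -> VA.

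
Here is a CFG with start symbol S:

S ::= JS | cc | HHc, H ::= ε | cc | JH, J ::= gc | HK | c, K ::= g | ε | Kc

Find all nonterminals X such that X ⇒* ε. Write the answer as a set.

Directly nullable (have an ε-rule): {H, K}.
J is nullable via J -> HK (every symbol on the right is already known nullable).
Not nullable: S — each has a terminal in every rule's right-hand side or depends on a non-nullable symbol.

{H, J, K}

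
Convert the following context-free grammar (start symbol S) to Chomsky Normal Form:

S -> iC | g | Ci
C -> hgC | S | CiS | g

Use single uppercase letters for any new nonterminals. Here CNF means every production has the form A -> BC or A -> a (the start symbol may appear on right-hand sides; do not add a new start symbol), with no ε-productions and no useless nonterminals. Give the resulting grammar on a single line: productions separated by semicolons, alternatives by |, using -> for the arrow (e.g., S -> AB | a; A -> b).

No ε-productions.
After unit-elimination: S -> g | Ci | iC; C -> g | Ci | iC | CiS | hgC.
TERM: introduce D -> g, B -> h, A -> i and substitute in every rule of length ≥2.
BIN: C -> BDC becomes C -> BE, E -> DC; C -> CAS becomes C -> CF, F -> AS.

S -> g | AC | CA; A -> i; B -> h; C -> g | AC | BE | CA | CF; D -> g; E -> DC; F -> AS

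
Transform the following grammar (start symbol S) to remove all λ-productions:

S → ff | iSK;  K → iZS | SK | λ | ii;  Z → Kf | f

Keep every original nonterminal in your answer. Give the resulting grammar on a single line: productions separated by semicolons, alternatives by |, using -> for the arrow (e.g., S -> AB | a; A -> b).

Nullable set: {K}.
S -> iSK: K nullable, giving iS | iSK.
Drop K -> λ.
K -> SK: K nullable, giving S | SK.
Z -> Kf: K nullable, giving Kf | f.
Unchanged (no nullable symbols): S -> ff; K -> iZS; K -> ii; Z -> f.

S -> ff | iS | iSK; K -> S | SK | ii | iZS; Z -> f | Kf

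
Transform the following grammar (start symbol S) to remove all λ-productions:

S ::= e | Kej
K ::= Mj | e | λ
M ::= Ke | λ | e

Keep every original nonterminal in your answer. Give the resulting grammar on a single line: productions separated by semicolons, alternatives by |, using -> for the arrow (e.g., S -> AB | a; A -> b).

Nullable set: {K, M}.
S -> Kej: K nullable, giving Kej | ej.
Drop K -> λ.
K -> Mj: M nullable, giving Mj | j.
Drop M -> λ.
M -> Ke: K nullable, giving Ke | e.
Unchanged (no nullable symbols): S -> e; K -> e; M -> e.

S -> e | ej | Kej; K -> e | j | Mj; M -> e | Ke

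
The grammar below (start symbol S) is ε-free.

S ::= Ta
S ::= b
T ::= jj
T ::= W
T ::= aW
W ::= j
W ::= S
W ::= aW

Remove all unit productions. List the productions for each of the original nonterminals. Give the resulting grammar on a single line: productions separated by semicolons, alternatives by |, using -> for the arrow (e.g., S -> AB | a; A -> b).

S -> b | Ta; T -> b | j | Ta | aW | jj; W -> b | j | Ta | aW

Unit productions: T->W, W->S.
Unit pairs (A ⇒* B via units): (T,S), (T,W), (W,S).
S: inherits non-unit rules of {S} → Ta | b.
T: inherits non-unit rules of {S, T, W} → Ta | aW | b | j | jj.
W: inherits non-unit rules of {S, W} → Ta | aW | b | j.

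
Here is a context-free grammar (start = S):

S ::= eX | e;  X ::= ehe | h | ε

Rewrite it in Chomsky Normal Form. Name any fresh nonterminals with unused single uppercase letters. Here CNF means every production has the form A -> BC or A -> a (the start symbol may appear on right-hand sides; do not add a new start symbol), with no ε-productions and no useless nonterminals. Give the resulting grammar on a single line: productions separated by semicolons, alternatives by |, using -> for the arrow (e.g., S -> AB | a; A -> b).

Nullable: {X}; after ε-elimination: S -> e | eX; X -> h | ehe.
No unit productions to eliminate.
TERM: introduce A -> e, B -> h and substitute in every rule of length ≥2.
BIN: X -> ABA becomes X -> AC, C -> BA.

S -> e | AX; A -> e; B -> h; C -> BA; X -> h | AC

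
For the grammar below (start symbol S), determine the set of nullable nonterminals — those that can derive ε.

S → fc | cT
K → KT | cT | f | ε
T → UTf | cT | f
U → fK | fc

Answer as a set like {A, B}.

Directly nullable (have an ε-rule): {K}.
Not nullable: S, T, U — each has a terminal in every rule's right-hand side or depends on a non-nullable symbol.

{K}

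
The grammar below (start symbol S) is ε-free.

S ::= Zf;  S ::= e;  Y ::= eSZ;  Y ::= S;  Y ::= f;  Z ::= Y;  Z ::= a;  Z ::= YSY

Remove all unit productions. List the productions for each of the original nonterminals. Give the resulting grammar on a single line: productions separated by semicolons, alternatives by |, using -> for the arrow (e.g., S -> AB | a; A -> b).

Unit productions: Y->S, Z->Y.
Unit pairs (A ⇒* B via units): (Y,S), (Z,S), (Z,Y).
S: inherits non-unit rules of {S} → Zf | e.
Y: inherits non-unit rules of {S, Y} → Zf | e | eSZ | f.
Z: inherits non-unit rules of {S, Y, Z} → YSY | Zf | a | e | eSZ | f.

S -> e | Zf; Y -> e | f | Zf | eSZ; Z -> a | e | f | Zf | YSY | eSZ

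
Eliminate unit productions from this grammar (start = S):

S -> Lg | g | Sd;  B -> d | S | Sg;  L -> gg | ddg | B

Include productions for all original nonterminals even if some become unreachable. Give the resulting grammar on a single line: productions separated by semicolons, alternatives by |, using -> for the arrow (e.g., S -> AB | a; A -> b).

Unit productions: B->S, L->B.
Unit pairs (A ⇒* B via units): (B,S), (L,B), (L,S).
S: inherits non-unit rules of {S} → Lg | Sd | g.
B: inherits non-unit rules of {B, S} → Lg | Sd | Sg | d | g.
L: inherits non-unit rules of {B, L, S} → Lg | Sd | Sg | d | ddg | g | gg.

S -> g | Lg | Sd; B -> d | g | Lg | Sd | Sg; L -> d | g | Lg | Sd | Sg | gg | ddg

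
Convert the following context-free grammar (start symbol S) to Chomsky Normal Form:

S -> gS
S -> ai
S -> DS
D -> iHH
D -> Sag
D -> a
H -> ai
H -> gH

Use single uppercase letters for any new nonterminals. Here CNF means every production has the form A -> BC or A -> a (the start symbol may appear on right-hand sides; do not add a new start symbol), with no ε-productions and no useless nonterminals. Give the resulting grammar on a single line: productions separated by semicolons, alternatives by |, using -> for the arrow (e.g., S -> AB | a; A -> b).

S -> AC | BS | DS; A -> a; B -> g; C -> i; D -> a | CE | SF; E -> HH; F -> AB; H -> AC | BH

No ε-productions.
No unit productions to eliminate.
TERM: introduce A -> a, B -> g, C -> i and substitute in every rule of length ≥2.
BIN: D -> CHH becomes D -> CE, E -> HH; D -> SAB becomes D -> SF, F -> AB.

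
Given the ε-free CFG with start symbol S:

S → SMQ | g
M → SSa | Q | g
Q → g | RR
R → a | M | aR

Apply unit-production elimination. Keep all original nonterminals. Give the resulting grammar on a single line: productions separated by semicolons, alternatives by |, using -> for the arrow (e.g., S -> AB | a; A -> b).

Unit productions: M->Q, R->M.
Unit pairs (A ⇒* B via units): (M,Q), (R,M), (R,Q).
S: inherits non-unit rules of {S} → SMQ | g.
M: inherits non-unit rules of {M, Q} → RR | SSa | g.
Q: inherits non-unit rules of {Q} → RR | g.
R: inherits non-unit rules of {M, Q, R} → RR | SSa | a | aR | g.

S -> g | SMQ; M -> g | RR | SSa; Q -> g | RR; R -> a | g | RR | aR | SSa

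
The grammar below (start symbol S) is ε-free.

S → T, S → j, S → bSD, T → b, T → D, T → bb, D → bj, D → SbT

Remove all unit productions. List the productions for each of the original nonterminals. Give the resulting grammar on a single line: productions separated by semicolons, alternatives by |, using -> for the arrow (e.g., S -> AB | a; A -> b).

Unit productions: S->T, T->D.
Unit pairs (A ⇒* B via units): (S,D), (S,T), (T,D).
S: inherits non-unit rules of {D, S, T} → SbT | b | bSD | bb | bj | j.
D: inherits non-unit rules of {D} → SbT | bj.
T: inherits non-unit rules of {D, T} → SbT | b | bb | bj.

S -> b | j | bb | bj | SbT | bSD; D -> bj | SbT; T -> b | bb | bj | SbT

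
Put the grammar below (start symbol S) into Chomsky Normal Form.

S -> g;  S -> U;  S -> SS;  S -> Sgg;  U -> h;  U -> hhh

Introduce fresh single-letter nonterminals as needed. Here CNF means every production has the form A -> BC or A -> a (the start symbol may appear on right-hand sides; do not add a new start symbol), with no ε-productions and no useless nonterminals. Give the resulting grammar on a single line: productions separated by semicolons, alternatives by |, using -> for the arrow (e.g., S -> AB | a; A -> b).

No ε-productions.
After unit-elimination: S -> g | h | SS | Sgg | hhh; U -> h | hhh.
TERM: introduce A -> g, B -> h and substitute in every rule of length ≥2.
BIN: S -> BBB becomes S -> BC, C -> BB; S -> SAA becomes S -> SD, D -> AA; U -> BBB becomes U -> BE, E -> BB.
Drop unreachable/unproductive: U.

S -> g | h | BC | SD | SS; A -> g; B -> h; C -> BB; D -> AA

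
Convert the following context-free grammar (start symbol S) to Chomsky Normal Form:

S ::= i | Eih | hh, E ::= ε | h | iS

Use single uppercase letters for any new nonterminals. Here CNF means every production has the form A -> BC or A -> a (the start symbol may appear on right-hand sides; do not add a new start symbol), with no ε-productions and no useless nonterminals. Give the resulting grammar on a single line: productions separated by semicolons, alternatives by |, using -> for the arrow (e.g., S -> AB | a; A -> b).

Nullable: {E}; after ε-elimination: S -> i | hh | ih | Eih; E -> h | iS.
No unit productions to eliminate.
TERM: introduce B -> h, A -> i and substitute in every rule of length ≥2.
BIN: S -> EAB becomes S -> EC, C -> AB.

S -> i | AB | BB | EC; A -> i; B -> h; C -> AB; E -> h | AS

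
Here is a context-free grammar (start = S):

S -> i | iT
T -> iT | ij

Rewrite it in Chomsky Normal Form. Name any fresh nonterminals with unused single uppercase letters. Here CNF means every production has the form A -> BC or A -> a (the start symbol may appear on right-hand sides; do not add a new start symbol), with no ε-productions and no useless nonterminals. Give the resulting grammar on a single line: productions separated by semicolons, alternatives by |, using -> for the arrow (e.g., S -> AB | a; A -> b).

No ε-productions.
No unit productions to eliminate.
TERM: introduce A -> i, B -> j and substitute in every rule of length ≥2.

S -> i | AT; A -> i; B -> j; T -> AB | AT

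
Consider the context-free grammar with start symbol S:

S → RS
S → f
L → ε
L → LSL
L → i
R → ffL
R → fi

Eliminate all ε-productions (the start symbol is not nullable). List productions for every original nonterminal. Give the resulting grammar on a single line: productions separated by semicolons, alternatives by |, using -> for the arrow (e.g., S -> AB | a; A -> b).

Nullable set: {L}.
Drop L -> ε.
L -> LSL: L, L nullable, giving LS | LSL | S | SL.
R -> ffL: L nullable, giving ff | ffL.
Unchanged (no nullable symbols): S -> RS; S -> f; L -> i; R -> fi.

S -> f | RS; L -> S | i | LS | SL | LSL; R -> ff | fi | ffL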